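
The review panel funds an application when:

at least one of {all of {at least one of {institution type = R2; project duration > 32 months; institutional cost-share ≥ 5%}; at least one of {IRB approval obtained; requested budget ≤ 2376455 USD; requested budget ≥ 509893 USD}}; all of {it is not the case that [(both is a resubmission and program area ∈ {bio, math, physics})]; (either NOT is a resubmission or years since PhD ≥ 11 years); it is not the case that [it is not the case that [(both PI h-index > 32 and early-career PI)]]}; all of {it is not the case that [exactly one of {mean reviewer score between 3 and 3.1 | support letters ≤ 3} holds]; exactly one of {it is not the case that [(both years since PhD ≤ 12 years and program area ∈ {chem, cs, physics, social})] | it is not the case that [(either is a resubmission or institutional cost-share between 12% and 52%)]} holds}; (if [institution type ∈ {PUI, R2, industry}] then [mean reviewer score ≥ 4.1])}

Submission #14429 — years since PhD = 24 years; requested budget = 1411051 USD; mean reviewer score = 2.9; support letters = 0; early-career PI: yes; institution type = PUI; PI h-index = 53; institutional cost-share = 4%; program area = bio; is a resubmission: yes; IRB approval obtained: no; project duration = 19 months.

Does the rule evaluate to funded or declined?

Atomic conditions:
  institution type = R2: PUI == R2 is false
  project duration > 32 months: 19 > 32 is false
  institutional cost-share ≥ 5%: 4 ≥ 5 is false
  IRB approval obtained: no → false
  requested budget ≤ 2376455 USD: 1411051 ≤ 2376455 is true
  requested budget ≥ 509893 USD: 1411051 ≥ 509893 is true
  is a resubmission: yes → true
  program area ∈ {bio, math, physics}: bio is in the set → true
  NOT is a resubmission: yes → false
  years since PhD ≥ 11 years: 24 ≥ 11 is true
  PI h-index > 32: 53 > 32 is true
  early-career PI: yes → true
  mean reviewer score between 3 and 3.1: 2.9 in [3, 3.1] is false
  support letters ≤ 3: 0 ≤ 3 is true
  years since PhD ≤ 12 years: 24 ≤ 12 is false
  program area ∈ {chem, cs, physics, social}: bio is not in the set → false
  institutional cost-share between 12% and 52%: 4 in [12, 52] is false
  institution type ∈ {PUI, R2, industry}: PUI is in the set → true
  mean reviewer score ≥ 4.1: 2.9 ≥ 4.1 is false
Combine:
[1.1] false OR false OR false = false
[1.2] false OR true OR true = true
[1] false AND true = false
[2.1.1] true AND true = true
[2.1] NOT true = false
[2.2] false OR true = true
[2.3.1.1] true AND true = true
[2.3.1] NOT true = false
[2.3] NOT false = true
[2] false AND true AND true = false
[3.1.1] exactly-one(false, true) = true
[3.1] NOT true = false
[3.2.1.1] false AND false = false
[3.2.1] NOT false = true
[3.2.2.1] true OR false = true
[3.2.2] NOT true = false
[3.2] exactly-one(true, false) = true
[3] false AND true = false
[4] true → false = false
[root] false OR false OR false OR false = false
Overall: false → declined

Declined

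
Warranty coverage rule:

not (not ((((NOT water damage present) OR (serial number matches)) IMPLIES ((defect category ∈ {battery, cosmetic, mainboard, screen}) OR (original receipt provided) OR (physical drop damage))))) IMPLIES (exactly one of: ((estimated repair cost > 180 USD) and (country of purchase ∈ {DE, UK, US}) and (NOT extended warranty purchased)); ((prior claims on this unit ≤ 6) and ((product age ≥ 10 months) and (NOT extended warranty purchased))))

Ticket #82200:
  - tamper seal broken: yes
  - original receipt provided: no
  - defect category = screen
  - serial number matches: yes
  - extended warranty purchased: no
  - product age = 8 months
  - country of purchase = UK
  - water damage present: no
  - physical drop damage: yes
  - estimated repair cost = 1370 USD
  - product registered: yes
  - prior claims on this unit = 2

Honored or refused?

Atomic conditions:
  NOT water damage present: no → true
  serial number matches: yes → true
  defect category ∈ {battery, cosmetic, mainboard, screen}: screen is in the set → true
  original receipt provided: no → false
  physical drop damage: yes → true
  estimated repair cost > 180 USD: 1370 > 180 is true
  country of purchase ∈ {DE, UK, US}: UK is in the set → true
  NOT extended warranty purchased: no → true
  prior claims on this unit ≤ 6: 2 ≤ 6 is true
  product age ≥ 10 months: 8 ≥ 10 is false
Combine:
[1.1.1.1] true OR true = true
[1.1.1.2] true OR false OR true = true
[1.1.1] true → true = true
[1.1] NOT true = false
[1] NOT false = true
[2.1] true AND true AND true = true
[2.2.2] false AND true = false
[2.2] true AND false = false
[2] exactly-one(true, false) = true
[root] true → true = true
Overall: true → honored

Honored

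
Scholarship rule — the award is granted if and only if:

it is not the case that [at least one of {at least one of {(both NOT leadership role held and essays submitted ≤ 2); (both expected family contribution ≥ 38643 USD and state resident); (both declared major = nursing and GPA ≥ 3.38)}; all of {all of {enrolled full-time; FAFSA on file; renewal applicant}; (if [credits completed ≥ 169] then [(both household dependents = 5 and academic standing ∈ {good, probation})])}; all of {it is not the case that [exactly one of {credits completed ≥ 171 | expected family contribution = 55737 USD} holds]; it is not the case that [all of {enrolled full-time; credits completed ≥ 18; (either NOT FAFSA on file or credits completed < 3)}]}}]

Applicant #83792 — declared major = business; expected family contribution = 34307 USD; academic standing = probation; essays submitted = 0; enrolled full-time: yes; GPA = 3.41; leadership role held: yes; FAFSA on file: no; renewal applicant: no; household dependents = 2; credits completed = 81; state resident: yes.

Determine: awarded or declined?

Atomic conditions:
  NOT leadership role held: yes → false
  essays submitted ≤ 2: 0 ≤ 2 is true
  expected family contribution ≥ 38643 USD: 34307 ≥ 38643 is false
  state resident: yes → true
  declared major = nursing: business == nursing is false
  GPA ≥ 3.38: 3.41 ≥ 3.38 is true
  enrolled full-time: yes → true
  FAFSA on file: no → false
  renewal applicant: no → false
  credits completed ≥ 169: 81 ≥ 169 is false
  household dependents = 5: 2 == 5 is false
  academic standing ∈ {good, probation}: probation is in the set → true
  credits completed ≥ 171: 81 ≥ 171 is false
  expected family contribution = 55737 USD: 34307 == 55737 is false
  credits completed ≥ 18: 81 ≥ 18 is true
  NOT FAFSA on file: no → true
  credits completed < 3: 81 < 3 is false
Combine:
[1.1.1] false AND true = false
[1.1.2] false AND true = false
[1.1.3] false AND true = false
[1.1] false OR false OR false = false
[1.2.1] true AND false AND false = false
[1.2.2.2] false AND true = false
[1.2.2] false → false (antecedent false ⇒ implication holds) = true
[1.2] false AND true = false
[1.3.1.1] exactly-one(false, false) = false
[1.3.1] NOT false = true
[1.3.2.1.3] true OR false = true
[1.3.2.1] true AND true AND true = true
[1.3.2] NOT true = false
[1.3] true AND false = false
[1] false OR false OR false = false
[root] NOT false = true
Overall: true → awarded

Awarded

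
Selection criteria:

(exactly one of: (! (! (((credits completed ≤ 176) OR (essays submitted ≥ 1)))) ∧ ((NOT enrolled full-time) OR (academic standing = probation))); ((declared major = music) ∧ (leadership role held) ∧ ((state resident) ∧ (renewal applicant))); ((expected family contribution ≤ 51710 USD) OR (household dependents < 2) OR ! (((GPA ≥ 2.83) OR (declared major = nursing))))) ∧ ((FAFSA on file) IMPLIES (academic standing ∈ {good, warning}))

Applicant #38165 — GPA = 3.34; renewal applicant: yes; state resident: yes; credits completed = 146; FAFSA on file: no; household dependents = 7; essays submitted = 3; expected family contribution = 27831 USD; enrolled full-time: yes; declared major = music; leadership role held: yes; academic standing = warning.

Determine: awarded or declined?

Declined

Atomic conditions:
  credits completed ≤ 176: 146 ≤ 176 is true
  essays submitted ≥ 1: 3 ≥ 1 is true
  NOT enrolled full-time: yes → false
  academic standing = probation: warning == probation is false
  declared major = music: music == music is true
  leadership role held: yes → true
  state resident: yes → true
  renewal applicant: yes → true
  expected family contribution ≤ 51710 USD: 27831 ≤ 51710 is true
  household dependents < 2: 7 < 2 is false
  GPA ≥ 2.83: 3.34 ≥ 2.83 is true
  declared major = nursing: music == nursing is false
  FAFSA on file: no → false
  academic standing ∈ {good, warning}: warning is in the set → true
Combine:
[1.1.1.1.1] true OR true = true
[1.1.1.1] NOT true = false
[1.1.1] NOT false = true
[1.1.2] false OR false = false
[1.1] true AND false = false
[1.2.3] true AND true = true
[1.2] true AND true AND true = true
[1.3.3.1] true OR false = true
[1.3.3] NOT true = false
[1.3] true OR false OR false = true
[1] exactly-one(false, true, true) = false
[2] false → true (antecedent false ⇒ implication holds) = true
[root] false AND true = false
Overall: false → declined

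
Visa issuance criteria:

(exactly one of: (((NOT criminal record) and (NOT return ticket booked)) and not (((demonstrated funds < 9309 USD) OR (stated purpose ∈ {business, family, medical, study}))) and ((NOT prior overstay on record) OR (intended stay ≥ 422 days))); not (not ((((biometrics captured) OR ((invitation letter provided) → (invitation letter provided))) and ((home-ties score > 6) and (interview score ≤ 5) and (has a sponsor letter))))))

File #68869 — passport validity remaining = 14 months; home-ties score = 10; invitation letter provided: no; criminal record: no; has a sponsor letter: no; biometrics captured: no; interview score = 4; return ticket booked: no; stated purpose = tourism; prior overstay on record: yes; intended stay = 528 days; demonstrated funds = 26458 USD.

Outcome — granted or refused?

Atomic conditions:
  NOT criminal record: no → true
  NOT return ticket booked: no → true
  demonstrated funds < 9309 USD: 26458 < 9309 is false
  stated purpose ∈ {business, family, medical, study}: tourism is not in the set → false
  NOT prior overstay on record: yes → false
  intended stay ≥ 422 days: 528 ≥ 422 is true
  biometrics captured: no → false
  invitation letter provided: no → false
  home-ties score > 6: 10 > 6 is true
  interview score ≤ 5: 4 ≤ 5 is true
  has a sponsor letter: no → false
Combine:
[1.1] true AND true = true
[1.2.1] false OR false = false
[1.2] NOT false = true
[1.3] false OR true = true
[1] true AND true AND true = true
[2.1.1.1.2] false → false (antecedent false ⇒ implication holds) = true
[2.1.1.1] false OR true = true
[2.1.1.2] true AND true AND false = false
[2.1.1] true AND false = false
[2.1] NOT false = true
[2] NOT true = false
[root] exactly-one(true, false) = true
Overall: true → granted

Granted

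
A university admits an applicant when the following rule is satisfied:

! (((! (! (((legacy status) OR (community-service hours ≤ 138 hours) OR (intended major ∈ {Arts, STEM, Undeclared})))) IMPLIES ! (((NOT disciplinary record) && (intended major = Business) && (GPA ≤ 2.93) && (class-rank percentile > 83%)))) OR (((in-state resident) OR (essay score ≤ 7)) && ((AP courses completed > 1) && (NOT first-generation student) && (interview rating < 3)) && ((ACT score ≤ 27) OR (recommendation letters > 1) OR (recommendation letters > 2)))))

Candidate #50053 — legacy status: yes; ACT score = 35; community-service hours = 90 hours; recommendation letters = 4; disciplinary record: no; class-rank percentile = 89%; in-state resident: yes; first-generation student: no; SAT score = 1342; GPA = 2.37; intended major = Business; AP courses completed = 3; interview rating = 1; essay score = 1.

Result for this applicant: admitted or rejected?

Rejected

Atomic conditions:
  legacy status: yes → true
  community-service hours ≤ 138 hours: 90 ≤ 138 is true
  intended major ∈ {Arts, STEM, Undeclared}: Business is not in the set → false
  NOT disciplinary record: no → true
  intended major = Business: Business == Business is true
  GPA ≤ 2.93: 2.37 ≤ 2.93 is true
  class-rank percentile > 83%: 89 > 83 is true
  in-state resident: yes → true
  essay score ≤ 7: 1 ≤ 7 is true
  AP courses completed > 1: 3 > 1 is true
  NOT first-generation student: no → true
  interview rating < 3: 1 < 3 is true
  ACT score ≤ 27: 35 ≤ 27 is false
  recommendation letters > 1: 4 > 1 is true
  recommendation letters > 2: 4 > 2 is true
Combine:
[1.1.1.1.1] true OR true OR false = true
[1.1.1.1] NOT true = false
[1.1.1] NOT false = true
[1.1.2.1] true AND true AND true AND true = true
[1.1.2] NOT true = false
[1.1] true → false = false
[1.2.1] true OR true = true
[1.2.2] true AND true AND true = true
[1.2.3] false OR true OR true = true
[1.2] true AND true AND true = true
[1] false OR true = true
[root] NOT true = false
Overall: false → rejected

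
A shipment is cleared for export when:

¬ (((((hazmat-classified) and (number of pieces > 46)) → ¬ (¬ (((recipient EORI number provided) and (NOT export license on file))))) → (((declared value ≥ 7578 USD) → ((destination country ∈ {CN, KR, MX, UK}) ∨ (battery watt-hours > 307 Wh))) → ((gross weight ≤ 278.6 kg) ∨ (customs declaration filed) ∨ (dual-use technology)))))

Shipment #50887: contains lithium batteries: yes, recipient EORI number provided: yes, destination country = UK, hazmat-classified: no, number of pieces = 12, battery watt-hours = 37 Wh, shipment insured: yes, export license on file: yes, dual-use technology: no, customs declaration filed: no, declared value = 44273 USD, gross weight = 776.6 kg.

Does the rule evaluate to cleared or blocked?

Cleared

Atomic conditions:
  hazmat-classified: no → false
  number of pieces > 46: 12 > 46 is false
  recipient EORI number provided: yes → true
  NOT export license on file: yes → false
  declared value ≥ 7578 USD: 44273 ≥ 7578 is true
  destination country ∈ {CN, KR, MX, UK}: UK is in the set → true
  battery watt-hours > 307 Wh: 37 > 307 is false
  gross weight ≤ 278.6 kg: 776.6 ≤ 278.6 is false
  customs declaration filed: no → false
  dual-use technology: no → false
Combine:
[1.1.1] false AND false = false
[1.1.2.1.1] true AND false = false
[1.1.2.1] NOT false = true
[1.1.2] NOT true = false
[1.1] false → false (antecedent false ⇒ implication holds) = true
[1.2.1.2] true OR false = true
[1.2.1] true → true = true
[1.2.2] false OR false OR false = false
[1.2] true → false = false
[1] true → false = false
[root] NOT false = true
Overall: true → cleared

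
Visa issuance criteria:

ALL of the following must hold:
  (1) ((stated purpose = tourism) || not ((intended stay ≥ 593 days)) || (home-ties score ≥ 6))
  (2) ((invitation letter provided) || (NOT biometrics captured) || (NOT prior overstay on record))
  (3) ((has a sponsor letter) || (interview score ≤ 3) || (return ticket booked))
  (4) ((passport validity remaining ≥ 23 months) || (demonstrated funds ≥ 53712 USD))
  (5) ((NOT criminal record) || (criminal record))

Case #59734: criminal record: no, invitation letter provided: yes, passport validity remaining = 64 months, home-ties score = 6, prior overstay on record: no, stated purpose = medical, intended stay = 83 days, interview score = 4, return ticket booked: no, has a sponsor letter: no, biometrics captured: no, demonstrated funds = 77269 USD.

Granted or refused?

Refused

Atomic conditions:
  stated purpose = tourism: medical == tourism is false
  intended stay ≥ 593 days: 83 ≥ 593 is false
  home-ties score ≥ 6: 6 ≥ 6 is true
  invitation letter provided: yes → true
  NOT biometrics captured: no → true
  NOT prior overstay on record: no → true
  has a sponsor letter: no → false
  interview score ≤ 3: 4 ≤ 3 is false
  return ticket booked: no → false
  passport validity remaining ≥ 23 months: 64 ≥ 23 is true
  demonstrated funds ≥ 53712 USD: 77269 ≥ 53712 is true
  NOT criminal record: no → true
  criminal record: no → false
Combine:
[1.2] NOT false = true
[1] false OR true OR true = true
[2] true OR true OR true = true
[3] false OR false OR false = false
[4] true OR true = true
[5] true OR false = true
[root] true AND true AND false AND true AND true = false
Overall: false → refused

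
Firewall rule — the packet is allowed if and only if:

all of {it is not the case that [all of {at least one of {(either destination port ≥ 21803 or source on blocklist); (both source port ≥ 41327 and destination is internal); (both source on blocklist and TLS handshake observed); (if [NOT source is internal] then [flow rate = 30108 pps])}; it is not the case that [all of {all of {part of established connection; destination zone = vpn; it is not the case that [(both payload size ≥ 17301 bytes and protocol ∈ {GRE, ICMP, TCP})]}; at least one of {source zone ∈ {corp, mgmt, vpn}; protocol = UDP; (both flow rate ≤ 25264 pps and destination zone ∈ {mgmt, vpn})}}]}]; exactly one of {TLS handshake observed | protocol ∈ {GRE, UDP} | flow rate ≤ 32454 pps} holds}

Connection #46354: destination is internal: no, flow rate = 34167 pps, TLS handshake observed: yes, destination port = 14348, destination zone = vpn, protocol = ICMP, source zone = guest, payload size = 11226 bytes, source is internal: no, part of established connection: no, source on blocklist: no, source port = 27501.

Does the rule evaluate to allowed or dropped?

Atomic conditions:
  destination port ≥ 21803: 14348 ≥ 21803 is false
  source on blocklist: no → false
  source port ≥ 41327: 27501 ≥ 41327 is false
  destination is internal: no → false
  TLS handshake observed: yes → true
  NOT source is internal: no → true
  flow rate = 30108 pps: 34167 == 30108 is false
  part of established connection: no → false
  destination zone = vpn: vpn == vpn is true
  payload size ≥ 17301 bytes: 11226 ≥ 17301 is false
  protocol ∈ {GRE, ICMP, TCP}: ICMP is in the set → true
  source zone ∈ {corp, mgmt, vpn}: guest is not in the set → false
  protocol = UDP: ICMP == UDP is false
  flow rate ≤ 25264 pps: 34167 ≤ 25264 is false
  destination zone ∈ {mgmt, vpn}: vpn is in the set → true
  protocol ∈ {GRE, UDP}: ICMP is not in the set → false
  flow rate ≤ 32454 pps: 34167 ≤ 32454 is false
Combine:
[1.1.1.1] false OR false = false
[1.1.1.2] false AND false = false
[1.1.1.3] false AND true = false
[1.1.1.4] true → false = false
[1.1.1] false OR false OR false OR false = false
[1.1.2.1.1.3.1] false AND true = false
[1.1.2.1.1.3] NOT false = true
[1.1.2.1.1] false AND true AND true = false
[1.1.2.1.2.3] false AND true = false
[1.1.2.1.2] false OR false OR false = false
[1.1.2.1] false AND false = false
[1.1.2] NOT false = true
[1.1] false AND true = false
[1] NOT false = true
[2] exactly-one(true, false, false) = true
[root] true AND true = true
Overall: true → allowed

Allowed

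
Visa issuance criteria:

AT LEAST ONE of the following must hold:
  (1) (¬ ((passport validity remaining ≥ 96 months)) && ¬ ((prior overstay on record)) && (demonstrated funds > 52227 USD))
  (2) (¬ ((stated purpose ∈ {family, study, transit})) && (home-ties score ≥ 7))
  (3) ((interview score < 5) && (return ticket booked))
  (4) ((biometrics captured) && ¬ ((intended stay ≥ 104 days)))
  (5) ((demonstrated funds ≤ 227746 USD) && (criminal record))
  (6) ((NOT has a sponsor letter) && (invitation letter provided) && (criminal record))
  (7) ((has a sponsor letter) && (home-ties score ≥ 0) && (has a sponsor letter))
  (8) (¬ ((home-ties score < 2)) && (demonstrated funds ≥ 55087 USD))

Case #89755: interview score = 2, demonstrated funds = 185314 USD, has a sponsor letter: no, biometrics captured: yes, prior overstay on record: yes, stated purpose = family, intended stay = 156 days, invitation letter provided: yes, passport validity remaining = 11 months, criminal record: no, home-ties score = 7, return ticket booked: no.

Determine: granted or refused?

Atomic conditions:
  passport validity remaining ≥ 96 months: 11 ≥ 96 is false
  prior overstay on record: yes → true
  demonstrated funds > 52227 USD: 185314 > 52227 is true
  stated purpose ∈ {family, study, transit}: family is in the set → true
  home-ties score ≥ 7: 7 ≥ 7 is true
  interview score < 5: 2 < 5 is true
  return ticket booked: no → false
  biometrics captured: yes → true
  intended stay ≥ 104 days: 156 ≥ 104 is true
  demonstrated funds ≤ 227746 USD: 185314 ≤ 227746 is true
  criminal record: no → false
  NOT has a sponsor letter: no → true
  invitation letter provided: yes → true
  has a sponsor letter: no → false
  home-ties score ≥ 0: 7 ≥ 0 is true
  home-ties score < 2: 7 < 2 is false
  demonstrated funds ≥ 55087 USD: 185314 ≥ 55087 is true
Combine:
[1.1] NOT false = true
[1.2] NOT true = false
[1] true AND false AND true = false
[2.1] NOT true = false
[2] false AND true = false
[3] true AND false = false
[4.2] NOT true = false
[4] true AND false = false
[5] true AND false = false
[6] true AND true AND false = false
[7] false AND true AND false = false
[8.1] NOT false = true
[8] true AND true = true
[root] false OR false OR false OR false OR false OR false OR false OR true = true
Overall: true → granted

Granted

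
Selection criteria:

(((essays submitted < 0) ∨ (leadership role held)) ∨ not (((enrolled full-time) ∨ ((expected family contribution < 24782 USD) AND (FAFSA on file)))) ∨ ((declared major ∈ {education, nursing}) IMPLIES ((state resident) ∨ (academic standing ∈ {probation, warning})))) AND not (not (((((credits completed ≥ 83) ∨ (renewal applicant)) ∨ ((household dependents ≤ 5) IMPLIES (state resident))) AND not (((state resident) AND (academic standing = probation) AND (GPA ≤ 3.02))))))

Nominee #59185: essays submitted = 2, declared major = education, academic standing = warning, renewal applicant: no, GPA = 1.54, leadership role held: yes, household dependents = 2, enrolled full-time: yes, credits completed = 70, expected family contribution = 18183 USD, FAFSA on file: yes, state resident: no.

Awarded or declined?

Atomic conditions:
  essays submitted < 0: 2 < 0 is false
  leadership role held: yes → true
  enrolled full-time: yes → true
  expected family contribution < 24782 USD: 18183 < 24782 is true
  FAFSA on file: yes → true
  declared major ∈ {education, nursing}: education is in the set → true
  state resident: no → false
  academic standing ∈ {probation, warning}: warning is in the set → true
  credits completed ≥ 83: 70 ≥ 83 is false
  renewal applicant: no → false
  household dependents ≤ 5: 2 ≤ 5 is true
  academic standing = probation: warning == probation is false
  GPA ≤ 3.02: 1.54 ≤ 3.02 is true
Combine:
[1.1] false OR true = true
[1.2.1.2] true AND true = true
[1.2.1] true OR true = true
[1.2] NOT true = false
[1.3.2] false OR true = true
[1.3] true → true = true
[1] true OR false OR true = true
[2.1.1.1.1] false OR false = false
[2.1.1.1.2] true → false = false
[2.1.1.1] false OR false = false
[2.1.1.2.1] false AND false AND true = false
[2.1.1.2] NOT false = true
[2.1.1] false AND true = false
[2.1] NOT false = true
[2] NOT true = false
[root] true AND false = false
Overall: false → declined

Declined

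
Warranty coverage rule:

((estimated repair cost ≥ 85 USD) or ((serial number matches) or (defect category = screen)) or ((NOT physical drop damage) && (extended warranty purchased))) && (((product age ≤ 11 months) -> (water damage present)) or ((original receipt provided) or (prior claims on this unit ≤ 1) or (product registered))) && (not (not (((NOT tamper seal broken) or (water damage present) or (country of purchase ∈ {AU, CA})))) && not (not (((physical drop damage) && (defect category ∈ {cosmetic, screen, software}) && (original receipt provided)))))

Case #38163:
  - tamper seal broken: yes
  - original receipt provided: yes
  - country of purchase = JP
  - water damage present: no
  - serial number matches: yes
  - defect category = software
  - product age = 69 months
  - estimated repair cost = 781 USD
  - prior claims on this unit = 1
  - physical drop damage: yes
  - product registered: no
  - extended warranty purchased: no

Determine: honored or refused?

Refused

Atomic conditions:
  estimated repair cost ≥ 85 USD: 781 ≥ 85 is true
  serial number matches: yes → true
  defect category = screen: software == screen is false
  NOT physical drop damage: yes → false
  extended warranty purchased: no → false
  product age ≤ 11 months: 69 ≤ 11 is false
  water damage present: no → false
  original receipt provided: yes → true
  prior claims on this unit ≤ 1: 1 ≤ 1 is true
  product registered: no → false
  NOT tamper seal broken: yes → false
  country of purchase ∈ {AU, CA}: JP is not in the set → false
  physical drop damage: yes → true
  defect category ∈ {cosmetic, screen, software}: software is in the set → true
Combine:
[1.2] true OR false = true
[1.3] false AND false = false
[1] true OR true OR false = true
[2.1] false → false (antecedent false ⇒ implication holds) = true
[2.2] true OR true OR false = true
[2] true OR true = true
[3.1.1.1] false OR false OR false = false
[3.1.1] NOT false = true
[3.1] NOT true = false
[3.2.1.1] true AND true AND true = true
[3.2.1] NOT true = false
[3.2] NOT false = true
[3] false AND true = false
[root] true AND true AND false = false
Overall: false → refused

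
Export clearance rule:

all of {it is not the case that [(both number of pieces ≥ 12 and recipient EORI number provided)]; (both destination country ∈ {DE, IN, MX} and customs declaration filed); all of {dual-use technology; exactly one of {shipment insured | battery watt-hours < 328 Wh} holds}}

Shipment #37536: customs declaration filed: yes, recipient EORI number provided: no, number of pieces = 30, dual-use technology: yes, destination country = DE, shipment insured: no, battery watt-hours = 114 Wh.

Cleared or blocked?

Atomic conditions:
  number of pieces ≥ 12: 30 ≥ 12 is true
  recipient EORI number provided: no → false
  destination country ∈ {DE, IN, MX}: DE is in the set → true
  customs declaration filed: yes → true
  dual-use technology: yes → true
  shipment insured: no → false
  battery watt-hours < 328 Wh: 114 < 328 is true
Combine:
[1.1] true AND false = false
[1] NOT false = true
[2] true AND true = true
[3.2] exactly-one(false, true) = true
[3] true AND true = true
[root] true AND true AND true = true
Overall: true → cleared

Cleared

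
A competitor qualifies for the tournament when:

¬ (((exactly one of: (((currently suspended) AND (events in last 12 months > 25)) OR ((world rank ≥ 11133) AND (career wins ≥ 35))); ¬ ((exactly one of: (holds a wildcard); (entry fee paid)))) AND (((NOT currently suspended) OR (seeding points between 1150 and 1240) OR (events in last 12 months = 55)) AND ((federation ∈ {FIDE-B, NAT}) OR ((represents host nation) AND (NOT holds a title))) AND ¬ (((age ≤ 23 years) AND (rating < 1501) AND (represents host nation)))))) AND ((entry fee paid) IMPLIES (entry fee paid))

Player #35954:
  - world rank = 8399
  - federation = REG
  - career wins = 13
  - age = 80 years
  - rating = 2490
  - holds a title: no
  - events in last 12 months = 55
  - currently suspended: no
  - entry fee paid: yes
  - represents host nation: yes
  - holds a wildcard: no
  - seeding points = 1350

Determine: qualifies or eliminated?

Atomic conditions:
  currently suspended: no → false
  events in last 12 months > 25: 55 > 25 is true
  world rank ≥ 11133: 8399 ≥ 11133 is false
  career wins ≥ 35: 13 ≥ 35 is false
  holds a wildcard: no → false
  entry fee paid: yes → true
  NOT currently suspended: no → true
  seeding points between 1150 and 1240: 1350 in [1150, 1240] is false
  events in last 12 months = 55: 55 == 55 is true
  federation ∈ {FIDE-B, NAT}: REG is not in the set → false
  represents host nation: yes → true
  NOT holds a title: no → true
  age ≤ 23 years: 80 ≤ 23 is false
  rating < 1501: 2490 < 1501 is false
Combine:
[1.1.1.1.1] false AND true = false
[1.1.1.1.2] false AND false = false
[1.1.1.1] false OR false = false
[1.1.1.2.1] exactly-one(false, true) = true
[1.1.1.2] NOT true = false
[1.1.1] exactly-one(false, false) = false
[1.1.2.1] true OR false OR true = true
[1.1.2.2.2] true AND true = true
[1.1.2.2] false OR true = true
[1.1.2.3.1] false AND false AND true = false
[1.1.2.3] NOT false = true
[1.1.2] true AND true AND true = true
[1.1] false AND true = false
[1] NOT false = true
[2] true → true = true
[root] true AND true = true
Overall: true → qualifies

Qualifies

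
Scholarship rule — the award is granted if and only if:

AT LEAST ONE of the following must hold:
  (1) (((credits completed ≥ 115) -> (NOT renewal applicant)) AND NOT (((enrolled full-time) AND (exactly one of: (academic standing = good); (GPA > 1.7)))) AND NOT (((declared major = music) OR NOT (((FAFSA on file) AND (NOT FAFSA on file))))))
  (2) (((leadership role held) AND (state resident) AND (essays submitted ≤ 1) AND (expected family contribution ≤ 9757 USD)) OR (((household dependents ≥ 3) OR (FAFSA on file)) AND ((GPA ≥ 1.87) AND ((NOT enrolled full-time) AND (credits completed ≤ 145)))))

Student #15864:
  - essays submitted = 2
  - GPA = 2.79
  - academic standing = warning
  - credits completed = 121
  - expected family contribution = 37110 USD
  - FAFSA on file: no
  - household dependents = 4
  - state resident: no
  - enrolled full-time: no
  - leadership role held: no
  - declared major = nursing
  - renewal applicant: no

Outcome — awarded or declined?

Awarded

Atomic conditions:
  credits completed ≥ 115: 121 ≥ 115 is true
  NOT renewal applicant: no → true
  enrolled full-time: no → false
  academic standing = good: warning == good is false
  GPA > 1.7: 2.79 > 1.7 is true
  declared major = music: nursing == music is false
  FAFSA on file: no → false
  NOT FAFSA on file: no → true
  leadership role held: no → false
  state resident: no → false
  essays submitted ≤ 1: 2 ≤ 1 is false
  expected family contribution ≤ 9757 USD: 37110 ≤ 9757 is false
  household dependents ≥ 3: 4 ≥ 3 is true
  GPA ≥ 1.87: 2.79 ≥ 1.87 is true
  NOT enrolled full-time: no → true
  credits completed ≤ 145: 121 ≤ 145 is true
Combine:
[1.1] true → true = true
[1.2.1.2] exactly-one(false, true) = true
[1.2.1] false AND true = false
[1.2] NOT false = true
[1.3.1.2.1] false AND true = false
[1.3.1.2] NOT false = true
[1.3.1] false OR true = true
[1.3] NOT true = false
[1] true AND true AND false = false
[2.1] false AND false AND false AND false = false
[2.2.1] true OR false = true
[2.2.2.2] true AND true = true
[2.2.2] true AND true = true
[2.2] true AND true = true
[2] false OR true = true
[root] false OR true = true
Overall: true → awarded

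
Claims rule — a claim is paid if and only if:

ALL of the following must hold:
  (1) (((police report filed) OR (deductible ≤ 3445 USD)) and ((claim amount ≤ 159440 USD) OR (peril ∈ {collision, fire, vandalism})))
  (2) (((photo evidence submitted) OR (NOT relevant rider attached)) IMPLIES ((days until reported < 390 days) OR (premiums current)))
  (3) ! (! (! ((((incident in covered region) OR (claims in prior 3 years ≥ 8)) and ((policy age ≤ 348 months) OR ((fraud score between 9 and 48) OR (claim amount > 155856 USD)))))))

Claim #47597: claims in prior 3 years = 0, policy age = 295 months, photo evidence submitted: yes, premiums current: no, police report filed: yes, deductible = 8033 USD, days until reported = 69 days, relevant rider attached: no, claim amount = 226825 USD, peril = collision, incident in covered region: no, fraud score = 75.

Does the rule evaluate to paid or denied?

Paid

Atomic conditions:
  police report filed: yes → true
  deductible ≤ 3445 USD: 8033 ≤ 3445 is false
  claim amount ≤ 159440 USD: 226825 ≤ 159440 is false
  peril ∈ {collision, fire, vandalism}: collision is in the set → true
  photo evidence submitted: yes → true
  NOT relevant rider attached: no → true
  days until reported < 390 days: 69 < 390 is true
  premiums current: no → false
  incident in covered region: no → false
  claims in prior 3 years ≥ 8: 0 ≥ 8 is false
  policy age ≤ 348 months: 295 ≤ 348 is true
  fraud score between 9 and 48: 75 in [9, 48] is false
  claim amount > 155856 USD: 226825 > 155856 is true
Combine:
[1.1] true OR false = true
[1.2] false OR true = true
[1] true AND true = true
[2.1] true OR true = true
[2.2] true OR false = true
[2] true → true = true
[3.1.1.1.1] false OR false = false
[3.1.1.1.2.2] false OR true = true
[3.1.1.1.2] true OR true = true
[3.1.1.1] false AND true = false
[3.1.1] NOT false = true
[3.1] NOT true = false
[3] NOT false = true
[root] true AND true AND true = true
Overall: true → paid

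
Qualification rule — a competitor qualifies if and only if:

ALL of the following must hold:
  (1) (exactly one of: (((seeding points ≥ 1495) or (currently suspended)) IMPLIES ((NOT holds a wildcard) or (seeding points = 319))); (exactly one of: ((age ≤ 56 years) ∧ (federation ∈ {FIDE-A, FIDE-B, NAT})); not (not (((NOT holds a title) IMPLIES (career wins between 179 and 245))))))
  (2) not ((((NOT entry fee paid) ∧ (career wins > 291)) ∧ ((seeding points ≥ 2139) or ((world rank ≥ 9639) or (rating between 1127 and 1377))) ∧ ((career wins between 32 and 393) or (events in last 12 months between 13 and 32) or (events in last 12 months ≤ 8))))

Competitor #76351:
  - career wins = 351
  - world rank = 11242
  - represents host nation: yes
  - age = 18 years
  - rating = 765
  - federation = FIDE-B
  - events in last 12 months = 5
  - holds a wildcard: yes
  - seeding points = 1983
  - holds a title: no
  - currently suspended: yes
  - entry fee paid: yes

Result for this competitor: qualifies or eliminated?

Qualifies

Atomic conditions:
  seeding points ≥ 1495: 1983 ≥ 1495 is true
  currently suspended: yes → true
  NOT holds a wildcard: yes → false
  seeding points = 319: 1983 == 319 is false
  age ≤ 56 years: 18 ≤ 56 is true
  federation ∈ {FIDE-A, FIDE-B, NAT}: FIDE-B is in the set → true
  NOT holds a title: no → true
  career wins between 179 and 245: 351 in [179, 245] is false
  NOT entry fee paid: yes → false
  career wins > 291: 351 > 291 is true
  seeding points ≥ 2139: 1983 ≥ 2139 is false
  world rank ≥ 9639: 11242 ≥ 9639 is true
  rating between 1127 and 1377: 765 in [1127, 1377] is false
  career wins between 32 and 393: 351 in [32, 393] is true
  events in last 12 months between 13 and 32: 5 in [13, 32] is false
  events in last 12 months ≤ 8: 5 ≤ 8 is true
Combine:
[1.1.1] true OR true = true
[1.1.2] false OR false = false
[1.1] true → false = false
[1.2.1] true AND true = true
[1.2.2.1.1] true → false = false
[1.2.2.1] NOT false = true
[1.2.2] NOT true = false
[1.2] exactly-one(true, false) = true
[1] exactly-one(false, true) = true
[2.1.1] false AND true = false
[2.1.2.2] true OR false = true
[2.1.2] false OR true = true
[2.1.3] true OR false OR true = true
[2.1] false AND true AND true = false
[2] NOT false = true
[root] true AND true = true
Overall: true → qualifies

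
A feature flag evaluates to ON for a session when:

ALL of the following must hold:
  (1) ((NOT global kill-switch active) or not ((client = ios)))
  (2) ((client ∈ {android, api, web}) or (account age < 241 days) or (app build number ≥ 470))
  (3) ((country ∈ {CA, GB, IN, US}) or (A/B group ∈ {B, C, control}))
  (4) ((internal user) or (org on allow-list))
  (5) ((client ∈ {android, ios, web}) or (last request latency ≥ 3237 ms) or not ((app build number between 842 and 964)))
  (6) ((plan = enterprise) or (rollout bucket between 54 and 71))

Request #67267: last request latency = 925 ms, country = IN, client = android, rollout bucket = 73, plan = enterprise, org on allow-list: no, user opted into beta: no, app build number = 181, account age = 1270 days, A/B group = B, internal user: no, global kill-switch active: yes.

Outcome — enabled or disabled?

Atomic conditions:
  NOT global kill-switch active: yes → false
  client = ios: android == ios is false
  client ∈ {android, api, web}: android is in the set → true
  account age < 241 days: 1270 < 241 is false
  app build number ≥ 470: 181 ≥ 470 is false
  country ∈ {CA, GB, IN, US}: IN is in the set → true
  A/B group ∈ {B, C, control}: B is in the set → true
  internal user: no → false
  org on allow-list: no → false
  client ∈ {android, ios, web}: android is in the set → true
  last request latency ≥ 3237 ms: 925 ≥ 3237 is false
  app build number between 842 and 964: 181 in [842, 964] is false
  plan = enterprise: enterprise == enterprise is true
  rollout bucket between 54 and 71: 73 in [54, 71] is false
Combine:
[1.2] NOT false = true
[1] false OR true = true
[2] true OR false OR false = true
[3] true OR true = true
[4] false OR false = false
[5.3] NOT false = true
[5] true OR false OR true = true
[6] true OR false = true
[root] true AND true AND true AND false AND true AND true = false
Overall: false → disabled

Disabled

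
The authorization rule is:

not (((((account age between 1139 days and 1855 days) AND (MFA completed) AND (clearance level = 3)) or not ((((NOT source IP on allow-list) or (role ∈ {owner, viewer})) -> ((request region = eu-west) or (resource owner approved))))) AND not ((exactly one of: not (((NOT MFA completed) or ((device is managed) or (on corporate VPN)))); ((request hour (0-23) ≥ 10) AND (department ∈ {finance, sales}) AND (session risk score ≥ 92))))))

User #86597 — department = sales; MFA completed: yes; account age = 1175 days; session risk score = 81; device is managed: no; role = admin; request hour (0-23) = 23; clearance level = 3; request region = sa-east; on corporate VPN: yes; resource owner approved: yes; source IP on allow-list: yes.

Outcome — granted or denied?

Denied

Atomic conditions:
  account age between 1139 days and 1855 days: 1175 in [1139, 1855] is true
  MFA completed: yes → true
  clearance level = 3: 3 == 3 is true
  NOT source IP on allow-list: yes → false
  role ∈ {owner, viewer}: admin is not in the set → false
  request region = eu-west: sa-east == eu-west is false
  resource owner approved: yes → true
  NOT MFA completed: yes → false
  device is managed: no → false
  on corporate VPN: yes → true
  request hour (0-23) ≥ 10: 23 ≥ 10 is true
  department ∈ {finance, sales}: sales is in the set → true
  session risk score ≥ 92: 81 ≥ 92 is false
Combine:
[1.1.1] true AND true AND true = true
[1.1.2.1.1] false OR false = false
[1.1.2.1.2] false OR true = true
[1.1.2.1] false → true (antecedent false ⇒ implication holds) = true
[1.1.2] NOT true = false
[1.1] true OR false = true
[1.2.1.1.1.2] false OR true = true
[1.2.1.1.1] false OR true = true
[1.2.1.1] NOT true = false
[1.2.1.2] true AND true AND false = false
[1.2.1] exactly-one(false, false) = false
[1.2] NOT false = true
[1] true AND true = true
[root] NOT true = false
Overall: false → denied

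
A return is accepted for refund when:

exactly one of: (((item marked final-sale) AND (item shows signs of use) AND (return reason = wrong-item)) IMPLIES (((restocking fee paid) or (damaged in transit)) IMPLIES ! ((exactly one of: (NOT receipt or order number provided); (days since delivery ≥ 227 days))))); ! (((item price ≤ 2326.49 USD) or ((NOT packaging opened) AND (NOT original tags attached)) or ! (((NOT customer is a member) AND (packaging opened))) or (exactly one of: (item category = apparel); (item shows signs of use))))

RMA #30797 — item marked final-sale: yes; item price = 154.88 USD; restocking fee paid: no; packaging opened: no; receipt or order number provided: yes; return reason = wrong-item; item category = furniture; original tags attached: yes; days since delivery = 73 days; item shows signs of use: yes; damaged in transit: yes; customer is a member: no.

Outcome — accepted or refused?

Accepted

Atomic conditions:
  item marked final-sale: yes → true
  item shows signs of use: yes → true
  return reason = wrong-item: wrong-item == wrong-item is true
  restocking fee paid: no → false
  damaged in transit: yes → true
  NOT receipt or order number provided: yes → false
  days since delivery ≥ 227 days: 73 ≥ 227 is false
  item price ≤ 2326.49 USD: 154.88 ≤ 2326.49 is true
  NOT packaging opened: no → true
  NOT original tags attached: yes → false
  NOT customer is a member: no → true
  packaging opened: no → false
  item category = apparel: furniture == apparel is false
Combine:
[1.1] true AND true AND true = true
[1.2.1] false OR true = true
[1.2.2.1] exactly-one(false, false) = false
[1.2.2] NOT false = true
[1.2] true → true = true
[1] true → true = true
[2.1.2] true AND false = false
[2.1.3.1] true AND false = false
[2.1.3] NOT false = true
[2.1.4] exactly-one(false, true) = true
[2.1] true OR false OR true OR true = true
[2] NOT true = false
[root] exactly-one(true, false) = true
Overall: true → accepted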